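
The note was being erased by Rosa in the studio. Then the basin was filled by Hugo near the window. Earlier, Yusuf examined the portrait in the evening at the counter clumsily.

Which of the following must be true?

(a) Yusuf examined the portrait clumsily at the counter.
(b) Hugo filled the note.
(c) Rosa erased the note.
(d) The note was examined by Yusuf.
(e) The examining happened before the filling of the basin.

(a) Entailed — dropping 'in the evening' leaves a sub-description the original still satisfies.
(b) Not entailed — Hugo filled the basin, not the note; the note belongs to the erasing event.
(c) Not entailed — 'was erasing' is progressive on an accomplishment; it does not entail the completed 'erased'.
(d) Not entailed — Yusuf examined the portrait, not the note; the note belongs to the erasing event.
(e) Entailed — the narrative places the examining before the filling.

(a), (e)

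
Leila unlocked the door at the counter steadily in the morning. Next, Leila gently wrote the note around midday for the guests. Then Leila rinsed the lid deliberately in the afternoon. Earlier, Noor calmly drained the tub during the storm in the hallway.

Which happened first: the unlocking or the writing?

The connectives place the unlocking before the writing.

the unlocking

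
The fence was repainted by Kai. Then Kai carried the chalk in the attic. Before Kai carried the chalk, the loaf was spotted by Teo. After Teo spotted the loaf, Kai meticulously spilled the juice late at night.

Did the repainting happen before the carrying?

The narrative orders the repainting before the carrying.

yes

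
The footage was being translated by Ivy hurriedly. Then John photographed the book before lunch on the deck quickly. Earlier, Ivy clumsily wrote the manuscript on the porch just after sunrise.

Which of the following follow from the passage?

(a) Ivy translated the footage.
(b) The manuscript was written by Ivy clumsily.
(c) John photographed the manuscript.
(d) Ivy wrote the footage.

(a) Not entailed — 'was translating' is progressive on an accomplishment; it does not entail the completed 'translated'.
(b) Entailed — dropping 'on the porch', 'just after sunrise' leaves a sub-description the original still satisfies.
(c) Not entailed — John photographed the book, not the manuscript; the manuscript belongs to the writing event.
(d) Not entailed — Ivy wrote the manuscript, not the footage; the footage belongs to the translating event.

(b)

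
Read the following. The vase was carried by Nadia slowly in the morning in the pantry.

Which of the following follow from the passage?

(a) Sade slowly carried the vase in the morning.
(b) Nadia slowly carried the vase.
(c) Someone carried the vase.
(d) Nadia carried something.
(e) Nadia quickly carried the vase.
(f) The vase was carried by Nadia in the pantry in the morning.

(a) Not entailed — the passage has Nadia carrying the vase, not Sade.
(b) Entailed — the original entails any weakening of itself; this just drops 'in the pantry', 'in the morning'.
(c) Entailed — dropping 'slowly', 'in the pantry', 'in the morning' and generalizing the agent leaves a sub-description the original still satisfies.
(d) Entailed — this follows by dropping conjuncts from the carrying event's description.
(e) Not entailed — 'quickly' adds a manner not in (and inconsistent with) the original.
(f) Entailed — this follows by dropping conjuncts from the carrying event's description.

(b), (c), (d), (f)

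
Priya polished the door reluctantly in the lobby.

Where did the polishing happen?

in the lobby

'in the lobby' marks the location of the polishing event.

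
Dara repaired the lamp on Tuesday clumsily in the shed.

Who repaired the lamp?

'Dara' marks the agent of the repairing event.

Dara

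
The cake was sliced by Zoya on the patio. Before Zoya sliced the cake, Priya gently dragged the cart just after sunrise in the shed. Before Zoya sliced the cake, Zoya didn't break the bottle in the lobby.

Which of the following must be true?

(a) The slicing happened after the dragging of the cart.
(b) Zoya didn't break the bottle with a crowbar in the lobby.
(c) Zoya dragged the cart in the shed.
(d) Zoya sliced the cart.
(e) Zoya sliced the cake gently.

(a) Entailed — the narrative places the dragging before the slicing.
(b) Entailed — under negation, adding a further restriction is entailed: if no such breaking event occurred, none occurred with a crowbar either.
(c) Not entailed — the passage has Priya dragging the cart, not Zoya.
(d) Not entailed — Zoya sliced the cake, not the cart; the cart belongs to the dragging event.
(e) Not entailed — 'gently' adds information not in the original event.

(a), (b)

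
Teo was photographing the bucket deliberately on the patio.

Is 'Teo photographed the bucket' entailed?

no

'was photographing' is progressive; for an accomplishment like 'photograph the bucket', it doesn't entail completion.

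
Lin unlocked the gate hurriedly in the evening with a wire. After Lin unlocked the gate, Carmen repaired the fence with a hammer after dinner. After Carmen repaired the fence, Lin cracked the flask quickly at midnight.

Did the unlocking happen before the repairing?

The narrative orders the unlocking before the repairing.

yes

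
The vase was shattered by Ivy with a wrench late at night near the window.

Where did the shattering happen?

near the window

'near the window' marks the location of the shattering event.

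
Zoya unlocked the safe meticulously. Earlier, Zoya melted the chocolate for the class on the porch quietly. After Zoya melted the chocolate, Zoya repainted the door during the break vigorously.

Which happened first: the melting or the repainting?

the melting

The connectives place the melting before the repainting.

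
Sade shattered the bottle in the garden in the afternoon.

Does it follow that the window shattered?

Nothing is said about any window; only the bottle is affected.

no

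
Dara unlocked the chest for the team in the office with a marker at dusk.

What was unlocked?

'the chest' marks the patient of the unlocking event.

the chest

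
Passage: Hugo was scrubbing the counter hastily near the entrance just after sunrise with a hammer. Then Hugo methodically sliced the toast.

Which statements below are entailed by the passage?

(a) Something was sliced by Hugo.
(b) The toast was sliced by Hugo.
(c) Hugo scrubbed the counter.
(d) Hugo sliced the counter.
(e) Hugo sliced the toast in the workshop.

(a) Entailed — every conjunct here is already in the original slicing event.
(b) Entailed — dropping 'methodically' leaves a sub-description the original still satisfies.
(c) Entailed — 'scrub' is an activity; 'was scrubbing' entails that some scrubbing happened, so 'scrubbed' holds.
(d) Not entailed — Hugo sliced the toast, not the counter; the counter belongs to the scrubbing event.
(e) Not entailed — 'in the workshop' adds information not in the original event.

(a), (b), (c)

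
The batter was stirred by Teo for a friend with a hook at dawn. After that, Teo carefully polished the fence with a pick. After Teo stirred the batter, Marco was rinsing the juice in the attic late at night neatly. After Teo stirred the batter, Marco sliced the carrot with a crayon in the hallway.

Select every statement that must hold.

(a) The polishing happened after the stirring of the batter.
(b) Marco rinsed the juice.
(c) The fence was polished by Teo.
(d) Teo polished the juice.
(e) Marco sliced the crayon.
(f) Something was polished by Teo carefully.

(a) Entailed — the narrative places the stirring before the polishing.
(b) Entailed — 'rinse' is an activity; 'was rinsing' entails that some rinsing happened, so 'rinsed' holds.
(c) Entailed — this follows by dropping conjuncts from the polishing event's description.
(d) Not entailed — Teo polished the fence, not the juice; the juice belongs to the rinsing event.
(e) Not entailed — the crayon is the instrument, not what was sliced.
(f) Entailed — this follows by dropping conjuncts from the polishing event's description.

(a), (b), (c), (f)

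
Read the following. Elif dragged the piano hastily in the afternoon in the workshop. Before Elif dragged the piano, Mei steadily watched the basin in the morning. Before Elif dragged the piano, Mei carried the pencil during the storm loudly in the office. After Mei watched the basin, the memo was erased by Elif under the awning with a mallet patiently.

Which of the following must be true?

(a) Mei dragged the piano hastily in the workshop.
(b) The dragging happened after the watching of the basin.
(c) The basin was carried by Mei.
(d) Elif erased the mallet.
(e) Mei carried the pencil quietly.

(b)

(a) Not entailed — the passage has Elif dragging the piano, not Mei.
(b) Entailed — the narrative places the watching before the dragging.
(c) Not entailed — Mei carried the pencil, not the basin; the basin belongs to the watching event.
(d) Not entailed — the mallet is the instrument, not what was erased.
(e) Not entailed — 'quietly' adds a manner not in (and inconsistent with) the original.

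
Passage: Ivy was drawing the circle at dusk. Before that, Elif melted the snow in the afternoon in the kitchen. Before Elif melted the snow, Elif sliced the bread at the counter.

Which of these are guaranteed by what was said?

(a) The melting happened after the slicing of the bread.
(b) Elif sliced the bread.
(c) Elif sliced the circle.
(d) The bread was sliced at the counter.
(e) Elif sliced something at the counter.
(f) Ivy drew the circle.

(a) Entailed — the narrative places the slicing before the melting.
(b) Entailed — the original entails any weakening of itself; this just drops 'at the counter'.
(c) Not entailed — Elif sliced the bread, not the circle; the circle belongs to the drawing event.
(d) Entailed — generalizing the agent leaves a sub-description the original still satisfies.
(e) Entailed — this follows by dropping conjuncts from the slicing event's description.
(f) Not entailed — 'was drawing' is progressive on an accomplishment; it does not entail the completed 'drew'.

(a), (b), (d), (e)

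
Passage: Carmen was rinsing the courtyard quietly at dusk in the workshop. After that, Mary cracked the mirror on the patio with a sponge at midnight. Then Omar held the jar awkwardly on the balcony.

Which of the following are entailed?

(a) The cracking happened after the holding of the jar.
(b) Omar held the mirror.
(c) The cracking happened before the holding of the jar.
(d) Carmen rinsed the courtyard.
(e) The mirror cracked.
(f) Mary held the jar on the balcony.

(a) Not entailed — the narrative places the cracking before the holding, not after.
(b) Not entailed — Omar held the jar, not the mirror; the mirror belongs to the cracking event.
(c) Entailed — the narrative places the cracking before the holding.
(d) Entailed — 'rinse' is an activity; 'was rinsing' entails that some rinsing happened, so 'rinsed' holds.
(e) Entailed — 'Mary cracked the mirror' is causative; it entails the inchoative 'the mirror cracked'.
(f) Not entailed — the passage has Omar holding the jar, not Mary.

(c), (d), (e)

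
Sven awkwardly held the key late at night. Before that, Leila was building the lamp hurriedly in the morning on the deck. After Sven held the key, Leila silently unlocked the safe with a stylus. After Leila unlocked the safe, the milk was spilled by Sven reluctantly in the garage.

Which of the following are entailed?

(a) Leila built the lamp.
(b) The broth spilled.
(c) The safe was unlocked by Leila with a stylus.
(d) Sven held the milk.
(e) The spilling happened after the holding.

(a) Not entailed — 'was building' is progressive on an accomplishment; it does not entail the completed 'built'.
(b) Not entailed — the milk is what spilled, not the broth.
(c) Entailed — every conjunct here is already in the original unlocking event.
(d) Not entailed — Sven held the key, not the milk; the milk belongs to the spilling event.
(e) Entailed — the narrative places the holding before the spilling.

(c), (e)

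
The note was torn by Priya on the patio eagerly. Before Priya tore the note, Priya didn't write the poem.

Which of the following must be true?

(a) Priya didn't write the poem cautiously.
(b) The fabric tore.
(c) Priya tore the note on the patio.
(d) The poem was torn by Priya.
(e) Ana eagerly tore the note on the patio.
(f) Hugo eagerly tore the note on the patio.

(a) Entailed — under negation, adding a further restriction is entailed: if no such writing event occurred, none occurred cautiously either.
(b) Not entailed — the note is what tore, not the fabric.
(c) Entailed — dropping 'eagerly' leaves a sub-description the original still satisfies.
(d) Not entailed — Priya tore the note, not the poem; the poem belongs to the writing event.
(e) Not entailed — the passage has Priya tearing the note, not Ana.
(f) Not entailed — the passage has Priya tearing the note, not Hugo.

(a), (c)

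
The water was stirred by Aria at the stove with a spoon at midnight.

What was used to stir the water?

'with a spoon' marks the instrument of the stirring event.

a spoon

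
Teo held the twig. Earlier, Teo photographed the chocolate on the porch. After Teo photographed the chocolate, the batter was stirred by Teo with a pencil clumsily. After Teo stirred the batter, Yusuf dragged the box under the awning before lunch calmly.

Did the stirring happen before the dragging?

The narrative orders the stirring before the dragging.

yes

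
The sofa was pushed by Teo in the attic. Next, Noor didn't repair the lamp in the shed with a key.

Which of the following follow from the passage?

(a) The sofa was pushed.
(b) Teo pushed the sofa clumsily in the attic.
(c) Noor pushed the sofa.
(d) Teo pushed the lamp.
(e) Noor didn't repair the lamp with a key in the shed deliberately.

(a), (e)

(a) Entailed — this follows by dropping conjuncts from the pushing event's description.
(b) Not entailed — 'clumsily' adds information not in the original event.
(c) Not entailed — the passage has Teo pushing the sofa, not Noor.
(d) Not entailed — Teo pushed the sofa, not the lamp; the lamp belongs to the repairing event.
(e) Entailed — under negation, adding a further restriction is entailed: if no such repairing event occurred, none occurred deliberately either.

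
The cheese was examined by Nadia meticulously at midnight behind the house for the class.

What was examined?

'the cheese' marks the patient of the examining event.

the cheese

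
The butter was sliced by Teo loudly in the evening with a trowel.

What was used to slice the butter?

a trowel

'with a trowel' marks the instrument of the slicing event.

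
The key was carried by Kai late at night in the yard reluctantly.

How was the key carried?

reluctantly

'reluctantly' marks the manner of the carrying event.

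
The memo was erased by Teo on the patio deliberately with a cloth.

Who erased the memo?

'Teo' marks the agent of the erasing event.

Teo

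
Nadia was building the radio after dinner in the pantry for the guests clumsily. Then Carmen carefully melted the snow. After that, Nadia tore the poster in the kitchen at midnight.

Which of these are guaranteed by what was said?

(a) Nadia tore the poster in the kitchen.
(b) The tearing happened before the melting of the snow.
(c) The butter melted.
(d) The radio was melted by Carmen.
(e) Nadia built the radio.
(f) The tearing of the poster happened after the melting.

(a) Entailed — dropping 'at midnight' leaves a sub-description the original still satisfies.
(b) Not entailed — the narrative places the melting before the tearing, not after.
(c) Not entailed — the snow is what melted, not the butter.
(d) Not entailed — Carmen melted the snow, not the radio; the radio belongs to the building event.
(e) Not entailed — 'was building' is progressive on an accomplishment; it does not entail the completed 'built'.
(f) Entailed — the narrative places the melting before the tearing.

(a), (f)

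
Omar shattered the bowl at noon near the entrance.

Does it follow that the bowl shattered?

yes

'Omar shattered the bowl' is the causative; it entails the inchoative 'the bowl shattered'.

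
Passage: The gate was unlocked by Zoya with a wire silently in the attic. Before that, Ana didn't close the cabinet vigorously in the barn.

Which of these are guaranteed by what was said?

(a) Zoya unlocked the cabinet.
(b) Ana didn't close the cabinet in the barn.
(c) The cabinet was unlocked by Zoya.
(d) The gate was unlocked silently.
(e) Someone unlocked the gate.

(d), (e)

(a) Not entailed — Zoya unlocked the gate, not the cabinet; the cabinet belongs to the closing event.
(b) Not entailed — dropping 'vigorously' under negation is not valid — the original leaves open that Ana closed the cabinet some other way.
(c) Not entailed — Zoya unlocked the gate, not the cabinet; the cabinet belongs to the closing event.
(d) Entailed — the original entails any weakening of itself; this just drops 'in the attic', 'with a wire' and generalizes the agent.
(e) Entailed — the original entails any weakening of itself; this just drops 'in the attic', 'with a wire', 'silently' and generalizes the agent.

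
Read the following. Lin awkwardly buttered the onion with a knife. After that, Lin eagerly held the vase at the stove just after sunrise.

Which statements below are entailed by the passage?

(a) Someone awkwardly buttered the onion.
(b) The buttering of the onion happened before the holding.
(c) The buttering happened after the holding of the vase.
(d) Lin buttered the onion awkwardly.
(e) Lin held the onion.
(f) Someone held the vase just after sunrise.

(a), (b), (d), (f)

(a) Entailed — the original entails any weakening of itself; this just drops 'with a knife' and generalizes the agent.
(b) Entailed — the narrative places the buttering before the holding.
(c) Not entailed — the narrative places the buttering before the holding, not after.
(d) Entailed — every conjunct here is already in the original buttering event.
(e) Not entailed — Lin held the vase, not the onion; the onion belongs to the buttering event.
(f) Entailed — the original entails any weakening of itself; this just drops 'eagerly', 'at the stove' and generalizes the agent.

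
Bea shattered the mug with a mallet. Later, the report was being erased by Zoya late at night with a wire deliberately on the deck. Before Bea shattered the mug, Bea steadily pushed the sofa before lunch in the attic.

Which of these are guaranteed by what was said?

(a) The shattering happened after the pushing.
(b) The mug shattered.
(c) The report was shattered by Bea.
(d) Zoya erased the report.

(a) Entailed — the narrative places the pushing before the shattering.
(b) Entailed — 'Bea shattered the mug' is causative; it entails the inchoative 'the mug shattered'.
(c) Not entailed — Bea shattered the mug, not the report; the report belongs to the erasing event.
(d) Not entailed — 'was erasing' is progressive on an accomplishment; it does not entail the completed 'erased'.

(a), (b)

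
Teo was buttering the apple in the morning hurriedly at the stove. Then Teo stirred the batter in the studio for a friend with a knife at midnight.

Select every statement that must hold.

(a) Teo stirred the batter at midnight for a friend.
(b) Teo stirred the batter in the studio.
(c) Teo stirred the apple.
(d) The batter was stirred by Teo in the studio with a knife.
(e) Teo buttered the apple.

(a), (b), (d)

(a) Entailed — the original entails any weakening of itself; this just drops 'in the studio', 'with a knife'.
(b) Entailed — every conjunct here is already in the original stirring event.
(c) Not entailed — Teo stirred the batter, not the apple; the apple belongs to the buttering event.
(d) Entailed — the original entails any weakening of itself; this just drops 'at midnight', 'for a friend'.
(e) Not entailed — 'was buttering' is progressive on an accomplishment; it does not entail the completed 'buttered'.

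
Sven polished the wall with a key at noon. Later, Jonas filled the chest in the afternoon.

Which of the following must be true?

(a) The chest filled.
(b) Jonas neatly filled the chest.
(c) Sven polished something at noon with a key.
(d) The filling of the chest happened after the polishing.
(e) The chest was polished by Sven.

(a) Entailed — 'Jonas filled the chest' is causative; it entails the inchoative 'the chest filled'.
(b) Not entailed — 'neatly' adds information not in the original event.
(c) Entailed — every conjunct here is already in the original polishing event.
(d) Entailed — the narrative places the polishing before the filling.
(e) Not entailed — Sven polished the wall, not the chest; the chest belongs to the filling event.

(a), (c), (d)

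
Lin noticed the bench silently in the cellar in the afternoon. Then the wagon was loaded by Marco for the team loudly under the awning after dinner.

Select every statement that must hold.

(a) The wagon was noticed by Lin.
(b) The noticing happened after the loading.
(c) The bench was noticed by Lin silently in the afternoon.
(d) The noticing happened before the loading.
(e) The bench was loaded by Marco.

(c), (d)

(a) Not entailed — Lin noticed the bench, not the wagon; the wagon belongs to the loading event.
(b) Not entailed — the narrative places the noticing before the loading, not after.
(c) Entailed — every conjunct here is already in the original noticing event.
(d) Entailed — the narrative places the noticing before the loading.
(e) Not entailed — Marco loaded the wagon, not the bench; the bench belongs to the noticing event.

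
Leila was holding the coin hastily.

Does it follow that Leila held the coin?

'hold' is atelic; if Leila was holding the coin, then Leila held the coin (for some time).

yes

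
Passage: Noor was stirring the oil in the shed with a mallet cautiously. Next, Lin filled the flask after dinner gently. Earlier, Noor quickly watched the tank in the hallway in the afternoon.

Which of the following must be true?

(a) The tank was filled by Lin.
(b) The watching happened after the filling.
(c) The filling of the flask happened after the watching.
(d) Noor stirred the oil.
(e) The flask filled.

(a) Not entailed — Lin filled the flask, not the tank; the tank belongs to the watching event.
(b) Not entailed — the narrative places the watching before the filling, not after.
(c) Entailed — the narrative places the watching before the filling.
(d) Entailed — 'stir' is an activity; 'was stirring' entails that some stirring happened, so 'stirred' holds.
(e) Entailed — 'Lin filled the flask' is causative; it entails the inchoative 'the flask filled'.

(c), (d), (e)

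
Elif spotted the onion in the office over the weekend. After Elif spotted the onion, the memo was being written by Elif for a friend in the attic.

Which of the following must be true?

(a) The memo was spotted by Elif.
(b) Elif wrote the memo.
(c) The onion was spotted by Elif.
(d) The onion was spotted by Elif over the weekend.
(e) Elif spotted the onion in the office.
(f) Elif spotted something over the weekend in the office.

(a) Not entailed — Elif spotted the onion, not the memo; the memo belongs to the writing event.
(b) Not entailed — 'was writing' is progressive on an accomplishment; it does not entail the completed 'wrote'.
(c) Entailed — this follows by dropping conjuncts from the spotting event's description.
(d) Entailed — this follows by dropping conjuncts from the spotting event's description.
(e) Entailed — the original entails any weakening of itself; this just drops 'over the weekend'.
(f) Entailed — the original entails any weakening of itself; this just generalizes the patient.

(c), (d), (e), (f)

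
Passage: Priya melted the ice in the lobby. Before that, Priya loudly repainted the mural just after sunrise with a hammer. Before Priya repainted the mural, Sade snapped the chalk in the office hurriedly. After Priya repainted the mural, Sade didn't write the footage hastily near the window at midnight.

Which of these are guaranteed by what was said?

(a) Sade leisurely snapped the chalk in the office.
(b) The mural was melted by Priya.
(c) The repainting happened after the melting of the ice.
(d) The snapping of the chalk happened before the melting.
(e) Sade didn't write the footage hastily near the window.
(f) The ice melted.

(d), (f)

(a) Not entailed — 'leisurely' adds a manner not in (and inconsistent with) the original.
(b) Not entailed — Priya melted the ice, not the mural; the mural belongs to the repainting event.
(c) Not entailed — the narrative places the repainting before the melting, not after.
(d) Entailed — the narrative places the snapping before the melting.
(e) Not entailed — dropping 'at midnight' under negation is not valid — the original leaves open that Sade wrote the footage some other way.
(f) Entailed — 'Priya melted the ice' is causative; it entails the inchoative 'the ice melted'.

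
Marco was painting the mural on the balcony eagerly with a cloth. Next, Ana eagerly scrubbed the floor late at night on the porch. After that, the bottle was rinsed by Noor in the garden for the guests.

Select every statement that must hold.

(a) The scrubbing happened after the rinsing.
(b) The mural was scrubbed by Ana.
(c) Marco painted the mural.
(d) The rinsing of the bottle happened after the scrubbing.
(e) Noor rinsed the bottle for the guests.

(d), (e)

(a) Not entailed — the narrative places the scrubbing before the rinsing, not after.
(b) Not entailed — Ana scrubbed the floor, not the mural; the mural belongs to the painting event.
(c) Not entailed — 'was painting' is progressive on an accomplishment; it does not entail the completed 'painted'.
(d) Entailed — the narrative places the scrubbing before the rinsing.
(e) Entailed — every conjunct here is already in the original rinsing event.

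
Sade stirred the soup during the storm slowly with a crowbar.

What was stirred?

'the soup' marks the patient of the stirring event.

the soup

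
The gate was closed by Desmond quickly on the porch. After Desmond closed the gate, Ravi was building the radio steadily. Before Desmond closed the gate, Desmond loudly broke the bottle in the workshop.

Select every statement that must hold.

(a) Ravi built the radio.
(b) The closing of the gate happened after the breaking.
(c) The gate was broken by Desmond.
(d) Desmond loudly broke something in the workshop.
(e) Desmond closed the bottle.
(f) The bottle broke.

(b), (d), (f)

(a) Not entailed — 'was building' is progressive on an accomplishment; it does not entail the completed 'built'.
(b) Entailed — the narrative places the breaking before the closing.
(c) Not entailed — Desmond broke the bottle, not the gate; the gate belongs to the closing event.
(d) Entailed — the original entails any weakening of itself; this just generalizes the patient.
(e) Not entailed — Desmond closed the gate, not the bottle; the bottle belongs to the breaking event.
(f) Entailed — 'Desmond broke the bottle' is causative; it entails the inchoative 'the bottle broke'.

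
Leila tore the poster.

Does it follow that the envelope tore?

Nothing is said about any envelope; only the poster is affected.

no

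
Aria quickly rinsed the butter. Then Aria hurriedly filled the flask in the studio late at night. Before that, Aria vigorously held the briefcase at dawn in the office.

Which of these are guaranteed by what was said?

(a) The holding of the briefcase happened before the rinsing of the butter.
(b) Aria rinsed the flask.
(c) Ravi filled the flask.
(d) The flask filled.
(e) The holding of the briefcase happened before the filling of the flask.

(a) Not entailed — the narrative doesn't order the holding relative to the rinsing.
(b) Not entailed — Aria rinsed the butter, not the flask; the flask belongs to the filling event.
(c) Not entailed — the passage has Aria filling the flask, not Ravi.
(d) Entailed — 'Aria filled the flask' is causative; it entails the inchoative 'the flask filled'.
(e) Entailed — the narrative places the holding before the filling.

(d), (e)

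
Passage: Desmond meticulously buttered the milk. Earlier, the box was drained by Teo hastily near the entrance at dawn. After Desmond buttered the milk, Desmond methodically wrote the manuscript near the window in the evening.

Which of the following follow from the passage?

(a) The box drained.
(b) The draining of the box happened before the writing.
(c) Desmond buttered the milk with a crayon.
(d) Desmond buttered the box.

(a) Entailed — 'Teo drained the box' is causative; it entails the inchoative 'the box drained'.
(b) Entailed — the narrative places the draining before the writing.
(c) Not entailed — 'with a crayon' adds information not in the original event.
(d) Not entailed — Desmond buttered the milk, not the box; the box belongs to the draining event.

(a), (b)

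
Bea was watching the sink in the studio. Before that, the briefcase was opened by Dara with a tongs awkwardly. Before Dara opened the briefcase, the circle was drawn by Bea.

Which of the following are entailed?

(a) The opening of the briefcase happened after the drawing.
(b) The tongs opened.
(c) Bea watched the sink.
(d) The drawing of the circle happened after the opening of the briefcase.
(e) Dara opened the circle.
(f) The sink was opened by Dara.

(a), (c)

(a) Entailed — the narrative places the drawing before the opening.
(b) Not entailed — the briefcase is what opened, not the tongs.
(c) Entailed — 'watch' is an activity; 'was watching' entails that some watching happened, so 'watched' holds.
(d) Not entailed — the narrative places the drawing before the opening, not after.
(e) Not entailed — Dara opened the briefcase, not the circle; the circle belongs to the drawing event.
(f) Not entailed — Dara opened the briefcase, not the sink; the sink belongs to the watching event.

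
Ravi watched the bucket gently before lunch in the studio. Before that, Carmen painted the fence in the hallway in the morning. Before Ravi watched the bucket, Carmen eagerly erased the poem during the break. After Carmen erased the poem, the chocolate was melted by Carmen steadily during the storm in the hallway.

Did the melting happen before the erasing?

no

The narrative orders the erasing before the melting.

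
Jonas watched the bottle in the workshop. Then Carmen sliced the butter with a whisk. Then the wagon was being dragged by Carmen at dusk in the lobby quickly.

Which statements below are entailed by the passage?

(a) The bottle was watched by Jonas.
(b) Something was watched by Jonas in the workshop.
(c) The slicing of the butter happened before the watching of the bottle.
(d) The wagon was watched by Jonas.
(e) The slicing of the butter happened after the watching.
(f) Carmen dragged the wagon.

(a), (b), (e), (f)

(a) Entailed — dropping 'in the workshop' leaves a sub-description the original still satisfies.
(b) Entailed — the original entails any weakening of itself; this just generalizes the patient.
(c) Not entailed — the narrative places the watching before the slicing, not after.
(d) Not entailed — Jonas watched the bottle, not the wagon; the wagon belongs to the dragging event.
(e) Entailed — the narrative places the watching before the slicing.
(f) Entailed — 'drag' is an activity; 'was dragging' entails that some dragging happened, so 'dragged' holds.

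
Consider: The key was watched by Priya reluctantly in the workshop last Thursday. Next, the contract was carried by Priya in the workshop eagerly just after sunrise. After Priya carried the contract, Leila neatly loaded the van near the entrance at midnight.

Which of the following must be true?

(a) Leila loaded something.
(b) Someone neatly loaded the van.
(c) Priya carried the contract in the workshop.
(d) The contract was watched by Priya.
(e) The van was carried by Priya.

(a), (b), (c)

(a) Entailed — the original entails any weakening of itself; this just drops 'neatly', 'near the entrance', 'at midnight' and generalizes the patient.
(b) Entailed — this follows by dropping conjuncts from the loading event's description.
(c) Entailed — every conjunct here is already in the original carrying event.
(d) Not entailed — Priya watched the key, not the contract; the contract belongs to the carrying event.
(e) Not entailed — Priya carried the contract, not the van; the van belongs to the loading event.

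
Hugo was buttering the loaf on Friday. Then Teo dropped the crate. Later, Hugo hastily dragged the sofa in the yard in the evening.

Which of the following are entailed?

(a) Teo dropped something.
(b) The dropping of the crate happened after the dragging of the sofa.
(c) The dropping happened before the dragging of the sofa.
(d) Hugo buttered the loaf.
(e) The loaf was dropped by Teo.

(a), (c)

(a) Entailed — generalizing the patient leaves a sub-description the original still satisfies.
(b) Not entailed — the narrative places the dropping before the dragging, not after.
(c) Entailed — the narrative places the dropping before the dragging.
(d) Not entailed — 'was buttering' is progressive on an accomplishment; it does not entail the completed 'buttered'.
(e) Not entailed — Teo dropped the crate, not the loaf; the loaf belongs to the buttering event.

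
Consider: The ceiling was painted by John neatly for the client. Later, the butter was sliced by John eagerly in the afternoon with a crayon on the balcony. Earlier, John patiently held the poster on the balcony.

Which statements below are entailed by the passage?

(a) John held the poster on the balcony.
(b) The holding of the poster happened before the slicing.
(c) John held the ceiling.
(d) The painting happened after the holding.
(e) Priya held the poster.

(a) Entailed — the original entails any weakening of itself; this just drops 'patiently'.
(b) Entailed — the narrative places the holding before the slicing.
(c) Not entailed — John held the poster, not the ceiling; the ceiling belongs to the painting event.
(d) Not entailed — the narrative doesn't order the holding relative to the painting.
(e) Not entailed — the passage has John holding the poster, not Priya.

(a), (b)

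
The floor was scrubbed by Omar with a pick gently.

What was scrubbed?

the floor

'the floor' marks the patient of the scrubbing event.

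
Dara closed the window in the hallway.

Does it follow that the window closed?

yes

'Dara closed the window' is the causative; it entails the inchoative 'the window closed'.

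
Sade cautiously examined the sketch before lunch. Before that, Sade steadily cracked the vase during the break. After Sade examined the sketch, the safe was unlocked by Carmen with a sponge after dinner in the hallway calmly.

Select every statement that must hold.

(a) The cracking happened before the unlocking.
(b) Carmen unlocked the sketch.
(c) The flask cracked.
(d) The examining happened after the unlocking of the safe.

(a)

(a) Entailed — the narrative places the cracking before the unlocking.
(b) Not entailed — Carmen unlocked the safe, not the sketch; the sketch belongs to the examining event.
(c) Not entailed — the vase is what cracked, not the flask.
(d) Not entailed — the narrative places the examining before the unlocking, not after.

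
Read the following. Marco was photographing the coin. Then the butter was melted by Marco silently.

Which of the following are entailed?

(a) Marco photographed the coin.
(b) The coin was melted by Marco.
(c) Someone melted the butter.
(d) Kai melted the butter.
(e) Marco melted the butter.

(c), (e)

(a) Not entailed — 'was photographing' is progressive on an accomplishment; it does not entail the completed 'photographed'.
(b) Not entailed — Marco melted the butter, not the coin; the coin belongs to the photographing event.
(c) Entailed — dropping 'silently' and generalizing the agent leaves a sub-description the original still satisfies.
(d) Not entailed — the passage has Marco melting the butter, not Kai.
(e) Entailed — this follows by dropping conjuncts from the melting event's description.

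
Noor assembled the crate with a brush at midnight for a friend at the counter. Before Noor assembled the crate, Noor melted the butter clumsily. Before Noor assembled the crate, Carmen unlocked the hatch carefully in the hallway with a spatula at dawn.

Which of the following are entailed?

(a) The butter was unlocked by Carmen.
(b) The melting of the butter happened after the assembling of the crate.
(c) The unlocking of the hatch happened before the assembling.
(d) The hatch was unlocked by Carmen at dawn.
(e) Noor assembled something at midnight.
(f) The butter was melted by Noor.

(c), (d), (e), (f)

(a) Not entailed — Carmen unlocked the hatch, not the butter; the butter belongs to the melting event.
(b) Not entailed — the narrative places the melting before the assembling, not after.
(c) Entailed — the narrative places the unlocking before the assembling.
(d) Entailed — dropping 'in the hallway', 'carefully', 'with a spatula' leaves a sub-description the original still satisfies.
(e) Entailed — this follows by dropping conjuncts from the assembling event's description.
(f) Entailed — dropping 'clumsily' leaves a sub-description the original still satisfies.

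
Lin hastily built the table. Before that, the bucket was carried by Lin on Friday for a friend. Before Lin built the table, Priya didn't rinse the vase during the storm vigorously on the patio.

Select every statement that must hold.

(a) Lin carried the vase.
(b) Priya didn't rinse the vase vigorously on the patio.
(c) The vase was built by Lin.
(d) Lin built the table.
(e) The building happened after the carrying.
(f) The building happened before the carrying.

(a) Not entailed — Lin carried the bucket, not the vase; the vase belongs to the rinsing event.
(b) Not entailed — dropping 'during the storm' under negation is not valid — the original leaves open that Priya rinsed the vase some other way.
(c) Not entailed — Lin built the table, not the vase; the vase belongs to the rinsing event.
(d) Entailed — this follows by dropping conjuncts from the building event's description.
(e) Entailed — the narrative places the carrying before the building.
(f) Not entailed — the narrative places the carrying before the building, not after.

(d), (e)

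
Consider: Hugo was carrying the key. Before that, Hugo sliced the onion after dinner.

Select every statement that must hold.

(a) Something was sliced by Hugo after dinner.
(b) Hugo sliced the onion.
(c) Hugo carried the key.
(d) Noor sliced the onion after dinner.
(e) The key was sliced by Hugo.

(a) Entailed — this follows by dropping conjuncts from the slicing event's description.
(b) Entailed — this follows by dropping conjuncts from the slicing event's description.
(c) Entailed — 'carry' is an activity; 'was carrying' entails that some carrying happened, so 'carried' holds.
(d) Not entailed — the passage has Hugo slicing the onion, not Noor.
(e) Not entailed — Hugo sliced the onion, not the key; the key belongs to the carrying event.

(a), (b), (c)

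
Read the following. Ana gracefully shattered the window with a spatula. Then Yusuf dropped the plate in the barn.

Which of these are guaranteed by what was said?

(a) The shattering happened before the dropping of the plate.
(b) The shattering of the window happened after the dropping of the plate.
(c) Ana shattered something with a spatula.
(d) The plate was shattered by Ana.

(a) Entailed — the narrative places the shattering before the dropping.
(b) Not entailed — the narrative places the shattering before the dropping, not after.
(c) Entailed — dropping 'gracefully' and generalizing the patient leaves a sub-description the original still satisfies.
(d) Not entailed — Ana shattered the window, not the plate; the plate belongs to the dropping event.

(a), (c)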